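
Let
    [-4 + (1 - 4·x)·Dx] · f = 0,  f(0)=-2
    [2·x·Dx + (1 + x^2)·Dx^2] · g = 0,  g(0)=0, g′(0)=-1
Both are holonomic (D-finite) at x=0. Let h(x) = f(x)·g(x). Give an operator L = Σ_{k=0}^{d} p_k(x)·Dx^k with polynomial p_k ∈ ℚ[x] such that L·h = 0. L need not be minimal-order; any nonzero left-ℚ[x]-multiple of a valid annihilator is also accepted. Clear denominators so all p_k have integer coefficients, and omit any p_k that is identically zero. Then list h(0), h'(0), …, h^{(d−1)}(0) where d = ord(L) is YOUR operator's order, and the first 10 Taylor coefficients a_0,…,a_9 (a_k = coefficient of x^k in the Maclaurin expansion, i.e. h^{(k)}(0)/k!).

L = 8·x + (8 - 2·x + 16·x^2)·Dx + (-1 + 4·x - x^2 + 4·x^3)·Dx^2  (order 2).
h: a_k = 0, 2, 8, 94/3, 376/3, 7526/15, 30104/15, 842882/105, 3371528/105, 40458406/315, …
ICs: h(0) = 0, h′(0) = 2.

f: a_k = -2, -8, -32, -128, -512, -2048, -8192, -32768, -131072, -524288, …
g: a_k = 0, -1, 0, 1/3, 0, -1/5, 0, 1/7, 0, -1/9, …
Product ⇒ symmetric product L₀, ord ≤ 2.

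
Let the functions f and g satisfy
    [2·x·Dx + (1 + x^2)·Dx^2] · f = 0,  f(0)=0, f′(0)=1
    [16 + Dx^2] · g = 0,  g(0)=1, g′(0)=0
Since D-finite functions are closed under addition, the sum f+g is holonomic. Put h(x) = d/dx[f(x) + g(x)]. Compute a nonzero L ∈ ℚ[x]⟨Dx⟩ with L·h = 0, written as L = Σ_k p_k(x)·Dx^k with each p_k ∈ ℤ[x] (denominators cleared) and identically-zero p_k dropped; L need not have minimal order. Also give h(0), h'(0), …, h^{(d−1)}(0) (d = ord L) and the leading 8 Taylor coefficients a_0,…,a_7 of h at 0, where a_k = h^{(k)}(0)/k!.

f: a_k = 0, 1, 0, -1/3, 0, 1/5, 0, -1/7, …
g: a_k = 1, 0, -8, 0, 32/3, 0, -256/45, 0, …
h₀=f+g: left-lcm gives L₀, ord ≤ 4.
h=h₀': d/dx-closure on L₀ ⇒ L.
L = (64·x + 704·x^3 + 256·x^5) + (112 + 416·x^2 + 432·x^4 + 128·x^6)·Dx + (4·x + 44·x^3 + 16·x^5)·Dx^2 + (7 + 26·x^2 + 27·x^4 + 8·x^6)·Dx^3  (order 3).
h: a_k = 1, -16, -1, 128/3, 1, -512/15, -1, 4096/315, …
ICs: h(0) = 1, h′(0) = -16, h′′(0) = -2.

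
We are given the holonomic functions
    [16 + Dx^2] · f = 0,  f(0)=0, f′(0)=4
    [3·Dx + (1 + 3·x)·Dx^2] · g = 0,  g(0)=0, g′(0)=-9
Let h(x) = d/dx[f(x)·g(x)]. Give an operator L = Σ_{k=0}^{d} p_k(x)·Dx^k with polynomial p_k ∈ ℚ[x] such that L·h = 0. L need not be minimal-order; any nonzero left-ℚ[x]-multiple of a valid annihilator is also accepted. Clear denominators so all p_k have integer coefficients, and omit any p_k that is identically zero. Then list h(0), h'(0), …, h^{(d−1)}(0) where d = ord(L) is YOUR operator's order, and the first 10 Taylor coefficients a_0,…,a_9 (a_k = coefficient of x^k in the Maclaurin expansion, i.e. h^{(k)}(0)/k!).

f: a_k = 0, 4, 0, -32/3, 0, 128/15, 0, -1024/315, 0, 2048/2835, …
g: a_k = 0, -9, 27/2, -27, 243/4, -729/5, 729/2, -6561/7, 19683/8, -6561, …
Sym-product of L_f,L_g gives L₀ (≤ ord 4).
h=h₀': d/dx-closure on L₀ ⇒ L.
L = (-252256 - 1400832·x + 774144·x^2 + 36937728·x^3 + 133871616·x^4 + 191102976·x^5 + 95551488·x^6) + (-43296 + 45216·x + 2557440·x^2 + 11404800·x^3 + 19906560·x^4 + 11943936·x^5)·Dx + (-14630 - 16992·x + 831600·x^2 + 6110208·x^3 + 17853696·x^4 + 23887872·x^5 + 11943936·x^6)·Dx^2 + (-2706 + 2826·x + 159840·x^2 + 712800·x^3 + 1244160·x^4 + 746496·x^5)·Dx^3 + (71 + 4410·x + 48951·x^2 + 237600·x^3 + 592920·x^4 + 746496·x^5 + 373248·x^6)·Dx^4  (order 4).
h: a_k = 0, -72, 162, -48, 495, -2232, 32382/5, -670624/35, 4049649/70, -54838904/315, …
ICs: h(0) = 0, h′(0) = -72, h′′(0) = 324, h′′′(0) = -288.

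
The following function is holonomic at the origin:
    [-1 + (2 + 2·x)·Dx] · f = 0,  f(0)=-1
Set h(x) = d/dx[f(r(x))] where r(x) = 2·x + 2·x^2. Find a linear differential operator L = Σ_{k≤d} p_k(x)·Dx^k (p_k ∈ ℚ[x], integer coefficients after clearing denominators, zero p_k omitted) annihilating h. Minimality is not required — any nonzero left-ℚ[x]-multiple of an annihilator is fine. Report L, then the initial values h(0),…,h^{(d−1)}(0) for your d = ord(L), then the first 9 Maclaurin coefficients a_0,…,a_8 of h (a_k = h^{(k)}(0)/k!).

f: a_k = -1, -1/2, 1/8, -1/16, 5/128, -7/256, 21/1024, -33/2048, 429/32768, …
L₀ from L_f via x↦r, Dx↦r'^{-1}Dx.
h=h₀': d/dx-closure on L₀ ⇒ L.
L = 1 + (-1 - 4·x - 6·x^2 - 4·x^3)·Dx  (order 1).
h: a_k = -1, -1, 3/2, -3/2, 5/8, 9/8, -49/16, 61/16, -243/128, …
ICs: h(0) = -1.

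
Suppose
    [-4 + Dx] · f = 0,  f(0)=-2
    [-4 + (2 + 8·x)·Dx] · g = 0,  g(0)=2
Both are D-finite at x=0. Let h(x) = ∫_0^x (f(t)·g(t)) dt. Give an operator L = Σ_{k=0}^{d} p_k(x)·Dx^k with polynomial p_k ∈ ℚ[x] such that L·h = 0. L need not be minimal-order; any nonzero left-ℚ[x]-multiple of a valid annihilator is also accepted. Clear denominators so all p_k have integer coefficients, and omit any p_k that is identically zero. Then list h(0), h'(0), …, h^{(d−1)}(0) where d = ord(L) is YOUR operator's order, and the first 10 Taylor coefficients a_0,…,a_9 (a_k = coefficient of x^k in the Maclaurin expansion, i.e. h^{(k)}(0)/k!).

L = (-6 - 16·x)·Dx + (1 + 4·x)·Dx^2  (order 2).
h: a_k = 0, -4, -12, -56/3, -68/3, -88/5, -856/45, 1424/315, -4492/105, 316408/2835, …
ICs: h(0) = 0, h′(0) = -4.

f: a_k = -2, -8, -16, -64/3, -64/3, -256/15, -512/45, -2048/315, -1024/315, -4096/2835, …
g: a_k = 2, 4, -4, 8, -20, 56, -168, 528, -1716, 5720, …
h₀=f·g: eliminate ⇒ L₀, order ≤ 1·1.
Integrate: L := L₀·Dx.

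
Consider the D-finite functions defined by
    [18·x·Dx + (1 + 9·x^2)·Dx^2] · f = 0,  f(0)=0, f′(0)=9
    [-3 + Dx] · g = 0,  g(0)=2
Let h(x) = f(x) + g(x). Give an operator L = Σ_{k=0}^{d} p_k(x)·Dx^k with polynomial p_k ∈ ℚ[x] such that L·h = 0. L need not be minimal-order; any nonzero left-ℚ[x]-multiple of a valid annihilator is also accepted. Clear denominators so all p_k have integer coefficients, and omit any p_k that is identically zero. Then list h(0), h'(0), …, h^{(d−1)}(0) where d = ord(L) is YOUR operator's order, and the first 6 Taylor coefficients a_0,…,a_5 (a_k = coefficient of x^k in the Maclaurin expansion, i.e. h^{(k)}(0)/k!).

L = (18 - 108·x - 162·x^2)·Dx + (-9 + 27·x + 27·x^2 - 81·x^3)·Dx^2 + (1 + 3·x + 9·x^2 + 27·x^3)·Dx^3  (order 3).
h: a_k = 2, 15, 9, -18, 27/4, 2997/20, …
ICs: h(0) = 2, h′(0) = 15, h′′(0) = 18.

f: a_k = 0, 9, 0, -27, 0, 729/5, …
g: a_k = 2, 6, 9, 9, 27/4, 81/20, …
f+g: L₀ = lclm(L_f,L_g), ord ≤ 2+1.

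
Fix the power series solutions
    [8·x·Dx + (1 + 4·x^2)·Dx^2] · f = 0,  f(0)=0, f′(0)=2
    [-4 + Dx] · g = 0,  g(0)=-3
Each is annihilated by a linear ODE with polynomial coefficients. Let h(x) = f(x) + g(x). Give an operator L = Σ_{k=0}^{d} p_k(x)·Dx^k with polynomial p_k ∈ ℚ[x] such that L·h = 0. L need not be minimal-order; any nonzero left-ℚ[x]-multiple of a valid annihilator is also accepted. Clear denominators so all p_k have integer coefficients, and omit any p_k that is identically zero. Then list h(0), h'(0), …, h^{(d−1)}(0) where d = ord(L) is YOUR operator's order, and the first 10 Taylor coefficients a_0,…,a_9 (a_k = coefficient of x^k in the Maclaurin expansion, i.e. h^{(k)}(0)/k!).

L = (8 - 32·x - 96·x^2 - 128·x^3)·Dx + (-6 - 8·x^2 - 64·x^4)·Dx^2 + (1 + 2·x + 8·x^2 + 8·x^3 + 16·x^4)·Dx^3  (order 3).
h: a_k = -3, -10, -24, -104/3, -32, -96/5, -256/15, -2944/105, -512/105, 51712/945, …
ICs: h(0) = -3, h′(0) = -10, h′′(0) = -48.

f: a_k = 0, 2, 0, -8/3, 0, 32/5, 0, -128/7, 0, 512/9, …
g: a_k = -3, -12, -24, -32, -32, -128/5, -256/15, -1024/105, -512/105, -2048/945, …
L₀ := lclm(L_f,L_g); ord L₀ ≤ 2+1.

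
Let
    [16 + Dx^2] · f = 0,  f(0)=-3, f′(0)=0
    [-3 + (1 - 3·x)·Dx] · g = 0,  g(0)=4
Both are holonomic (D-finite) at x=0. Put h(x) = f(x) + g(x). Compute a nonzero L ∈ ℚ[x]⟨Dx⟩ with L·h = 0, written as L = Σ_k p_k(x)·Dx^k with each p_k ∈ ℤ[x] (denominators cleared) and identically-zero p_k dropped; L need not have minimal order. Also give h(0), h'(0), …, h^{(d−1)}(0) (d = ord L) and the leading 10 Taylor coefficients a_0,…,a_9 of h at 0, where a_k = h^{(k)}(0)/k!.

L = (-1680 + 2304·x - 3456·x^2) + (272 - 1584·x + 3456·x^2 - 3456·x^3)·Dx + (-105 + 144·x - 216·x^2)·Dx^2 + (17 - 99·x + 216·x^2 - 216·x^3)·Dx^3  (order 3).
h: a_k = 1, 12, 60, 108, 292, 972, 43996/15, 8748, 2755108/105, 78732, …
ICs: h(0) = 1, h′(0) = 12, h′′(0) = 120.

f: a_k = -3, 0, 24, 0, -32, 0, 256/15, 0, -512/105, 0, …
g: a_k = 4, 12, 36, 108, 324, 972, 2916, 8748, 26244, 78732, …
f+g: L₀ = lclm(L_f,L_g), ord ≤ 2+1.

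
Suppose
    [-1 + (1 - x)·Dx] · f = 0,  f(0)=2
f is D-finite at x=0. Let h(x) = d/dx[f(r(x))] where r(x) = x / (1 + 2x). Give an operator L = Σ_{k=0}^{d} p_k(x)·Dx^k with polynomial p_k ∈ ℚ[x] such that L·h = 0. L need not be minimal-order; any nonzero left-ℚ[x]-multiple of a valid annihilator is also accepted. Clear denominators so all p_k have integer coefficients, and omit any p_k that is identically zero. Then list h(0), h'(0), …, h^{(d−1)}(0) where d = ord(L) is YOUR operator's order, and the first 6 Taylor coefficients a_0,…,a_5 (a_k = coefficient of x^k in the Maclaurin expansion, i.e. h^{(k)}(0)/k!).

f: a_k = 2, 2, 2, 2, 2, 2, …
h₀=f(r): pull back L_f along r ⇒ L₀.
h₀' ⇒ L via d/dx closure of L₀.
L = -4 + (-2 - 2·x)·Dx  (order 1).
h: a_k = 2, -4, 6, -8, 10, -12, …
ICs: h(0) = 2.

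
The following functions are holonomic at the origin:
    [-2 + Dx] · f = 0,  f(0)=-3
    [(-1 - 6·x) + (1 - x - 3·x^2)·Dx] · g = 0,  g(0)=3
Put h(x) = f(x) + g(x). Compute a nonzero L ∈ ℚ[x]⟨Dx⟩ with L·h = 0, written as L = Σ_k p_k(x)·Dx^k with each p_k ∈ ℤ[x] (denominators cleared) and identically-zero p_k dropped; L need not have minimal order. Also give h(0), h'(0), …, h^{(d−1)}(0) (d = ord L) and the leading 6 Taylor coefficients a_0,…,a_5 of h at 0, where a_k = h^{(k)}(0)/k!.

L = (12 + 16·x + 144·x^2 + 72·x^3) + (-4 - 26·x - 74·x^2 + 24·x^3 + 36·x^4)·Dx + (-1 + 9·x + x^2 - 30·x^3 - 18·x^4)·Dx^2  (order 2).
h: a_k = 0, -3, 6, 17, 55, 596/5, …
ICs: h(0) = 0, h′(0) = -3.

f: a_k = -3, -6, -6, -4, -2, -4/5, …
g: a_k = 3, 3, 12, 21, 57, 120, …
Sum ⇒ L₀ = lclm(L_f,L_g) in ℚ(x)⟨Dx⟩.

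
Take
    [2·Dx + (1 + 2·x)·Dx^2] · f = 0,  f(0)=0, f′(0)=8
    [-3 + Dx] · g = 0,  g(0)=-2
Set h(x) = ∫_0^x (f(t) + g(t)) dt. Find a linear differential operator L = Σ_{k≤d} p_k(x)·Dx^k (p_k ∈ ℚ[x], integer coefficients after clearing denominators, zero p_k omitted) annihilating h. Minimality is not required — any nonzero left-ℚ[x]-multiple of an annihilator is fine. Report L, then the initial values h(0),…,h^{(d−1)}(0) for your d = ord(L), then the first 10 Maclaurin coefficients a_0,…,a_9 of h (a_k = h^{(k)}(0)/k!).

L = (-42 - 36·x)·Dx^2 + (-1 - 36·x - 36·x^2)·Dx^3 + (5 + 16·x + 12·x^2)·Dx^4  (order 4).
h: a_k = 0, -2, 1, -17/3, 5/12, -91/20, 431/120, -5363/840, 2891/320, -287449/20160, …
ICs: h(0) = 0, h′(0) = -2, h′′(0) = 2, h′′′(0) = -34.

f: a_k = 0, 8, -8, 32/3, -16, 128/5, -128/3, 512/7, -128, 2048/9, …
g: a_k = -2, -6, -9, -9, -27/4, -81/20, -81/40, -243/280, -729/2240, -243/2240, …
Weyl lclm of L_f,L_g ⇒ L₀ (ord ≤ 3).
Integrate: L := L₀·Dx.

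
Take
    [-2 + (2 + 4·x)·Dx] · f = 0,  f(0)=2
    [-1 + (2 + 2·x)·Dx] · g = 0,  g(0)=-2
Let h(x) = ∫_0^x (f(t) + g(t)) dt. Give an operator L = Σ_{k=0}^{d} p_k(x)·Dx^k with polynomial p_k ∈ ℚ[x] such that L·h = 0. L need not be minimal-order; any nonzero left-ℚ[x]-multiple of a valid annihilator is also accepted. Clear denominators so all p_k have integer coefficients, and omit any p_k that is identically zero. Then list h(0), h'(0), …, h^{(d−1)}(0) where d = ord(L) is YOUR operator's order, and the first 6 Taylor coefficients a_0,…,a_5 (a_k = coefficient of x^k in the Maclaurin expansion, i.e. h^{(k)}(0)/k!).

L = -Dx + (3 + 4·x)·Dx^2 + (2 + 6·x + 4·x^2)·Dx^3  (order 3).
h: a_k = 0, 0, 1/2, -1/4, 7/32, -15/64, …
ICs: h(0) = 0, h′(0) = 0, h′′(0) = 1.

f: a_k = 2, 2, -1, 1, -5/4, 7/4, …
g: a_k = -2, -1, 1/4, -1/8, 5/64, -7/128, …
f+g: L₀ = lclm(L_f,L_g), ord ≤ 1+1.
h=∫₀ˣh₀: take L = L₀·Dx.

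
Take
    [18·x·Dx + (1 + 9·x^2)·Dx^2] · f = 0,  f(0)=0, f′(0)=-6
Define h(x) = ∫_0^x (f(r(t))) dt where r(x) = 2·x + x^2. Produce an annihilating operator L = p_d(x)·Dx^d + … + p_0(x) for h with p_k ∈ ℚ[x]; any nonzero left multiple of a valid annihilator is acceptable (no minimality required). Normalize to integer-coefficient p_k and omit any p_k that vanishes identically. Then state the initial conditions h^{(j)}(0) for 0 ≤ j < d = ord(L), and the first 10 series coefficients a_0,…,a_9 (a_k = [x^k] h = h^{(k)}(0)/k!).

L = (-1 + 72·x + 144·x^2 + 108·x^3 + 27·x^4)·Dx^2 + (1 + x + 36·x^2 + 72·x^3 + 45·x^4 + 9·x^5)·Dx^3  (order 3).
h: a_k = 0, 0, -6, -2, 36, 216/5, -2502/5, -7758/7, 63180/7, 30672, …
ICs: h(0) = 0, h′(0) = 0, h′′(0) = -12.

f: a_k = 0, -6, 0, 18, 0, -486/5, 0, 4374/7, 0, -4374, …
Change of var in L_f (x↦r) gives L₀.
Integrate: L := L₀·Dx.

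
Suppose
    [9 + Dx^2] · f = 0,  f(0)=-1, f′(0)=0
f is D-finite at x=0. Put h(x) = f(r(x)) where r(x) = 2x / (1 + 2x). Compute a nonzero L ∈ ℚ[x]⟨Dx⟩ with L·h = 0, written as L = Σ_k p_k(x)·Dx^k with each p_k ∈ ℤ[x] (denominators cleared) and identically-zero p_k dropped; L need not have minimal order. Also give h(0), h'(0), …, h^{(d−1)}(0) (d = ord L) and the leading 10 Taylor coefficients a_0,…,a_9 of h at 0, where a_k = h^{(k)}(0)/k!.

L = 36 + (4 + 24·x + 48·x^2 + 32·x^3)·Dx + (1 + 8·x + 24·x^2 + 32·x^3 + 16·x^4)·Dx^2  (order 2).
h: a_k = -1, 0, 18, -72, 162, -144, -3276/5, 22032/5, -587106/35, 1749024/35, …
ICs: h(0) = -1, h′(0) = 0.

f: a_k = -1, 0, 9/2, 0, -27/8, 0, 81/80, 0, -729/4480, 0, …
Substitute x→r, Dx→(1/r')Dx; clear ⇒ L₀.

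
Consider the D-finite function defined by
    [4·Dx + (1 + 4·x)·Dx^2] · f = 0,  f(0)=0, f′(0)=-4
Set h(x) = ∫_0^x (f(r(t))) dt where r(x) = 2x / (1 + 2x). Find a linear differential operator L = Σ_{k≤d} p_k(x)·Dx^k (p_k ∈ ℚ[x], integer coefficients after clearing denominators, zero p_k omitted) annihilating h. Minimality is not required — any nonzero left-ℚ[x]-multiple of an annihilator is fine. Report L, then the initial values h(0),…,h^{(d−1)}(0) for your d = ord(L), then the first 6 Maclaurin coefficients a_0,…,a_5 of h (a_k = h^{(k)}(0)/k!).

L = (12 + 40·x)·Dx^2 + (1 + 12·x + 20·x^2)·Dx^3  (order 3).
h: a_k = 0, 0, -4, 16, -248/3, 2496/5, …
ICs: h(0) = 0, h′(0) = 0, h′′(0) = -8.

f: a_k = 0, -4, 8, -64/3, 64, -1024/5, …
h₀=f(r): pull back L_f along r ⇒ L₀.
∫: right-multiply L₀ by Dx.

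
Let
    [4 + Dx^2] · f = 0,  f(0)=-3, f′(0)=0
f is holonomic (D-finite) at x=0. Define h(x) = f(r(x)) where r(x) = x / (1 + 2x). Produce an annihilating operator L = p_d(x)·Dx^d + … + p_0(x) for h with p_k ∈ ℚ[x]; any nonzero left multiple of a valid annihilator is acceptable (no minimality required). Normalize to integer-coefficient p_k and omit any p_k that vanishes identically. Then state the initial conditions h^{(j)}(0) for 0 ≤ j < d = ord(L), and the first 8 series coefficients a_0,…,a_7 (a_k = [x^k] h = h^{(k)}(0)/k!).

f: a_k = -3, 0, 6, 0, -2, 0, 4/15, 0, …
Substitute x→r, Dx→(1/r')Dx; clear ⇒ L₀.
L = 4 + (4 + 24·x + 48·x^2 + 32·x^3)·Dx + (1 + 8·x + 24·x^2 + 32·x^3 + 16·x^4)·Dx^2  (order 2).
h: a_k = -3, 0, 6, -24, 70, -176, 6004/15, -4176/5, …
ICs: h(0) = -3, h′(0) = 0.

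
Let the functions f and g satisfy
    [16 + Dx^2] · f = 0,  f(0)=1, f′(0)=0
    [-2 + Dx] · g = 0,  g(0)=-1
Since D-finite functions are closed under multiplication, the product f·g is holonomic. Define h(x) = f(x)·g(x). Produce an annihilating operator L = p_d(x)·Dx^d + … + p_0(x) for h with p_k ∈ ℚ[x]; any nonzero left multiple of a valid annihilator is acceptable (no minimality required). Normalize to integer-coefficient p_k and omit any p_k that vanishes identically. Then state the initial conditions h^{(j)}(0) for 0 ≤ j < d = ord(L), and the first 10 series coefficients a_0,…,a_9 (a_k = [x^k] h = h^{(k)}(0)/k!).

L = 20 - 4·Dx + Dx^2  (order 2).
h: a_k = -1, -2, 6, 44/3, 14/3, -164/15, -52/5, -232/315, 1054/315, 4796/2835, …
ICs: h(0) = -1, h′(0) = -2.

f: a_k = 1, 0, -8, 0, 32/3, 0, -256/45, 0, 512/315, 0, …
g: a_k = -1, -2, -2, -4/3, -2/3, -4/15, -4/45, -8/315, -2/315, -4/2835, …
f·g: L₀ = L_f ⊗_s L_g, ord ≤ 2·1.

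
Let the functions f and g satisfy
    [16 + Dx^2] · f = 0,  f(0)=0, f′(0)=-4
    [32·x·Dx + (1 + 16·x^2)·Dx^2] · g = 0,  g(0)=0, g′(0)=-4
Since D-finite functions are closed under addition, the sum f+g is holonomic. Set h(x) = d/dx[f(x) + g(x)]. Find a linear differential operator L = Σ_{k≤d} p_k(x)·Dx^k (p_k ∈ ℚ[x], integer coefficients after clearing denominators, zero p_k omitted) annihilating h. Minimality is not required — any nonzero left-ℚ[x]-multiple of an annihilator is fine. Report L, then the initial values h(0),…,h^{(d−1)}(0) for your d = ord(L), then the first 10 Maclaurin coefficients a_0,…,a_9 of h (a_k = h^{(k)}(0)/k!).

L = (-5632·x + 114688·x^3 + 131072·x^5) + (-16 + 1792·x^2 + 36864·x^4 + 65536·x^6)·Dx + (-352·x + 7168·x^3 + 8192·x^5)·Dx^2 + (-1 + 112·x^2 + 2304·x^4 + 4096·x^6)·Dx^3  (order 3).
h: a_k = -8, 0, 96, 0, -3200/3, 0, 738304/45, 0, -82577408/315, 0, …
ICs: h(0) = -8, h′(0) = 0, h′′(0) = 192.

f: a_k = 0, -4, 0, 32/3, 0, -128/15, 0, 1024/315, 0, -2048/2835, …
g: a_k = 0, -4, 0, 64/3, 0, -1024/5, 0, 16384/7, 0, -262144/9, …
Sum ⇒ L₀ = lclm(L_f,L_g) in ℚ(x)⟨Dx⟩.
h₀' ⇒ L via d/dx closure of L₀.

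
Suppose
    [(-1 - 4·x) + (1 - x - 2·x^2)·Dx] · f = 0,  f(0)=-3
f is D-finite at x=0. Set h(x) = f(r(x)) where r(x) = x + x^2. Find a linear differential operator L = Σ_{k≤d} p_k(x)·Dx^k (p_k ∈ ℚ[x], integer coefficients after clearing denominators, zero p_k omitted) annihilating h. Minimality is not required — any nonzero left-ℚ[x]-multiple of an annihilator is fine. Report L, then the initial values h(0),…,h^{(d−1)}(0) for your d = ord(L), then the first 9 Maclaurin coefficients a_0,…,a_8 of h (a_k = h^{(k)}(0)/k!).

f: a_k = -3, -3, -9, -15, -33, -63, -129, -255, -513, …
f∘r: x↦r, Dx↦Dx/r' in L_f ⇒ L₀.
L = (1 + 6·x + 12·x^2 + 8·x^3) + (-1 + x + 3·x^2 + 4·x^3 + 2·x^4)·Dx  (order 1).
h: a_k = -3, -3, -12, -33, -87, -240, -657, -1791, -4896, …
ICs: h(0) = -3.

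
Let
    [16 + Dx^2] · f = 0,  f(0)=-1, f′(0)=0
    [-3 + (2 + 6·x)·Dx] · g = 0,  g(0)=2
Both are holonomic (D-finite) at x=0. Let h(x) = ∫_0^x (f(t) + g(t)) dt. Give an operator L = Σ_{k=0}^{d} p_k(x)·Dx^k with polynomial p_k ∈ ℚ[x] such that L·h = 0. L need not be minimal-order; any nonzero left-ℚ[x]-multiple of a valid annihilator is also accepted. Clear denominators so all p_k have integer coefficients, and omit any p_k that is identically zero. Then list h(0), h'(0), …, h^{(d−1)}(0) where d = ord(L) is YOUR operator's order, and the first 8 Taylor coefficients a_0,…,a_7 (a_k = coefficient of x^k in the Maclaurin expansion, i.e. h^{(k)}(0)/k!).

f: a_k = -1, 0, 8, 0, -32/3, 0, 256/45, 0, …
g: a_k = 2, 3, -9/4, 27/8, -405/64, 1701/128, -15309/512, 72171/1024, …
f+g: L₀ = lclm(L_f,L_g), ord ≤ 2+1.
Integrate: L := L₀·Dx.
L = (-4368 - 18432·x - 27648·x^2)·Dx + (1760 + 17568·x + 55296·x^2 + 55296·x^3)·Dx^2 + (-273 - 1152·x - 1728·x^2)·Dx^3 + (110 + 1098·x + 3456·x^2 + 3456·x^3)·Dx^4  (order 4).
h: a_k = 0, 1, 3/2, 23/12, 27/32, -3263/960, 567/256, -557833/161280, …
ICs: h(0) = 0, h′(0) = 1, h′′(0) = 3, h′′′(0) = 23/2.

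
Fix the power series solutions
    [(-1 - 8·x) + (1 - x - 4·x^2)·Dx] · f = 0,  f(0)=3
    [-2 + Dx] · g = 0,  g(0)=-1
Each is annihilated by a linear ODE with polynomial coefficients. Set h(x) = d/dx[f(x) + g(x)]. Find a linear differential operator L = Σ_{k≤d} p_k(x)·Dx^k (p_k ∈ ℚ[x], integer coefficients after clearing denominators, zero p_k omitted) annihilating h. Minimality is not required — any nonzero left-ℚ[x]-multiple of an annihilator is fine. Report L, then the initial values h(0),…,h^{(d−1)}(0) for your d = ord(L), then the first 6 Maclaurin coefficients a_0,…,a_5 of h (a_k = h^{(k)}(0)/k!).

f: a_k = 3, 3, 15, 27, 87, 195, …
g: a_k = -1, -2, -2, -4/3, -2/3, -4/15, …
Weyl lclm of L_f,L_g ⇒ L₀ (ord ≤ 2).
Differentiate: ansatz ord ≤ ord L₀ ⇒ L.
L = (34 + 452·x + 512·x^2 + 1920·x^3 + 768·x^4) + (-25 - 228·x - 334·x^2 - 864·x^3 + 160·x^4 + 256·x^5)·Dx + (4 + x + 39·x^2 - 48·x^3 - 272·x^4 - 128·x^5)·Dx^2  (order 2).
h: a_k = 1, 26, 77, 1036/3, 2921/3, 48862/15, …
ICs: h(0) = 1, h′(0) = 26.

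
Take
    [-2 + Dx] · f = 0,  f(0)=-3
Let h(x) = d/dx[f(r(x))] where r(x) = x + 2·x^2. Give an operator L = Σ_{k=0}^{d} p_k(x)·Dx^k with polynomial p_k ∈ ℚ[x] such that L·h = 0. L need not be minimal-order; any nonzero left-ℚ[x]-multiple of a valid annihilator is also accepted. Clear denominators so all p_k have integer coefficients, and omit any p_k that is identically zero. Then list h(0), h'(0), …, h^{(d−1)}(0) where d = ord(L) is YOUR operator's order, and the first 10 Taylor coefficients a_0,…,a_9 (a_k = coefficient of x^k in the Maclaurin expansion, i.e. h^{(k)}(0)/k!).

L = (6 + 16·x + 32·x^2) + (-1 - 4·x)·Dx  (order 1).
h: a_k = -6, -36, -84, -200, -324, -2648/5, -10424/15, -31664/35, -21428/21, -152744/135, …
ICs: h(0) = -6.

f: a_k = -3, -6, -6, -4, -2, -4/5, -4/15, -8/105, -2/105, -4/945, …
h₀=f(r): pull back L_f along r ⇒ L₀.
h=h₀': d/dx-closure on L₀ ⇒ L.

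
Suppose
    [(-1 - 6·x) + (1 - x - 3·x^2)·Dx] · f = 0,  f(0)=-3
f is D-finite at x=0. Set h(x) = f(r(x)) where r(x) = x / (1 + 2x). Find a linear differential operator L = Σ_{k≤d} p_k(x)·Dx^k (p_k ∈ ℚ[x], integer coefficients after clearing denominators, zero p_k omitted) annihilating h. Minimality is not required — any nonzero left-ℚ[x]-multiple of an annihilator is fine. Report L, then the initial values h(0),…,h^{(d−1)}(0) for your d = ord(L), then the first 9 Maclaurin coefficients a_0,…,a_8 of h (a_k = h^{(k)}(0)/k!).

f: a_k = -3, -3, -12, -21, -57, -120, -291, -651, -1524, …
h₀=f(r): pull back L_f along r ⇒ L₀.
L = (1 + 8·x) + (-1 - 5·x - 5·x^2 + 2·x^3)·Dx  (order 1).
h: a_k = -3, -3, -6, 15, -51, 168, -555, 1833, -6054, …
ICs: h(0) = -3.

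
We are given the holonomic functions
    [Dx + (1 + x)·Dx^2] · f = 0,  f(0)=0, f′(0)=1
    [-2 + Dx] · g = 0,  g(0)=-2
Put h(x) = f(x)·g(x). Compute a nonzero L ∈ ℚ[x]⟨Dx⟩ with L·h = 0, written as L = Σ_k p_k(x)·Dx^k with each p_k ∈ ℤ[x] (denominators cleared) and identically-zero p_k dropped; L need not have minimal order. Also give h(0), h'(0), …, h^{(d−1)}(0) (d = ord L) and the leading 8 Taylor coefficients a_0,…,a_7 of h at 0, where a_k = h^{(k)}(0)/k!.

f: a_k = 0, 1, -1/2, 1/3, -1/4, 1/5, -1/6, 1/7, …
g: a_k = -2, -4, -4, -8/3, -4/3, -8/15, -8/45, -16/315, …
f·g: L₀ = L_f ⊗_s L_g, ord ≤ 2·1.
L = (2 + 4·x) + (-3 - 4·x)·Dx + (1 + x)·Dx^2  (order 2).
h: a_k = 0, -2, -3, -8/3, -3/2, -11/15, -2/9, -34/315, …
ICs: h(0) = 0, h′(0) = -2.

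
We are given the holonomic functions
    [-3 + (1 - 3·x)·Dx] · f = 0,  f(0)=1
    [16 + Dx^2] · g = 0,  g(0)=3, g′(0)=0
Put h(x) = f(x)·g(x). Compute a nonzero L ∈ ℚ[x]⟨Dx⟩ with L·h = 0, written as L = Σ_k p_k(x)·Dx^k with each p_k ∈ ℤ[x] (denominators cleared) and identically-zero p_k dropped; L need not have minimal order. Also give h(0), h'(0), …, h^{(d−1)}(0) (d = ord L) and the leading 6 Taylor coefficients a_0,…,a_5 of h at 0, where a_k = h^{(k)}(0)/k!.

f: a_k = 1, 3, 9, 27, 81, 243, …
g: a_k = 3, 0, -24, 0, 32, 0, …
f·g: L₀ = L_f ⊗_s L_g, ord ≤ 1·2.
L = (-16 + 48·x) + 6·Dx + (-1 + 3·x)·Dx^2  (order 2).
h: a_k = 3, 9, 3, 9, 59, 177, …
ICs: h(0) = 3, h′(0) = 9.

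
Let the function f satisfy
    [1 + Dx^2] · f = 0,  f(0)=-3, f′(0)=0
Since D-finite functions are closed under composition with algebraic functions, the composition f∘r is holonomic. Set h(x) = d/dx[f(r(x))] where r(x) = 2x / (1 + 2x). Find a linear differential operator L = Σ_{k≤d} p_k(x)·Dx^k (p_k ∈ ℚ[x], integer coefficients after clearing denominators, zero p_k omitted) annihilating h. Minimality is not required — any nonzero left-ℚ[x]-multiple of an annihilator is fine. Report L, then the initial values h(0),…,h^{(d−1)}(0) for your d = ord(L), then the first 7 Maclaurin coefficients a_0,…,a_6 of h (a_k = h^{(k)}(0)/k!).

L = (28 + 96·x + 96·x^2) + (12 + 72·x + 144·x^2 + 96·x^3)·Dx + (1 + 8·x + 24·x^2 + 32·x^3 + 16·x^4)·Dx^2  (order 2).
h: a_k = 0, 12, -72, 280, -880, 12008/5, -29232/5, …
ICs: h(0) = 0, h′(0) = 12.

f: a_k = -3, 0, 3/2, 0, -1/8, 0, 1/240, …
h₀=f(r): pull back L_f along r ⇒ L₀.
Derive L from L₀ (diff closure).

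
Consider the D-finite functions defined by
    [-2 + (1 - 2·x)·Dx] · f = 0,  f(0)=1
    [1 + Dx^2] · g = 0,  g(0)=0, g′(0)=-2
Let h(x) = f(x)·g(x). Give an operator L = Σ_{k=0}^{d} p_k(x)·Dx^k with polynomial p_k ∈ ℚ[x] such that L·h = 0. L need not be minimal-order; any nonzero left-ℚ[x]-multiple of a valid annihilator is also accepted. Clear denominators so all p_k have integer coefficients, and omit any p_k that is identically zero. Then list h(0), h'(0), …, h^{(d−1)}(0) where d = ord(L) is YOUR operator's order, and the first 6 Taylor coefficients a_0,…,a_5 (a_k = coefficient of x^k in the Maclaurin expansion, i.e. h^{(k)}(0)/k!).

L = (-1 + 2·x) + 4·Dx + (-1 + 2·x)·Dx^2  (order 2).
h: a_k = 0, -2, -4, -23/3, -46/3, -1841/60, …
ICs: h(0) = 0, h′(0) = -2.

f: a_k = 1, 2, 4, 8, 16, 32, …
g: a_k = 0, -2, 0, 1/3, 0, -1/60, …
L₀ := L_f ⊗_s L_g (sym. prod.), ord ≤ 2.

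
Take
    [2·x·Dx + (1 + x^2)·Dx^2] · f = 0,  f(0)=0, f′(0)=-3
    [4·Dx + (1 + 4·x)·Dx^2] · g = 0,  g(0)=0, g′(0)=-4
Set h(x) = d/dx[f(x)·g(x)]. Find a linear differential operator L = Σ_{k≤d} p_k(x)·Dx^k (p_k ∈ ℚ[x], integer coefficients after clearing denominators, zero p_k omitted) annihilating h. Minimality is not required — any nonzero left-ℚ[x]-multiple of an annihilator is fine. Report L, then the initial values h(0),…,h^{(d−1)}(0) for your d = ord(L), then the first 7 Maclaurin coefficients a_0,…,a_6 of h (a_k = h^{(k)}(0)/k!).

L = (144 + 896·x + 560·x^2 + 2304·x^3 + 1920·x^4 + 3328·x^5 + 256·x^7) + (132 + 304·x + 2252·x^2 + 4144·x^3 + 8896·x^4 + 5952·x^5 + 8960·x^6 + 192·x^7 + 896·x^8)·Dx + (72 + 376·x + 912·x^2 + 2808·x^3 + 3720·x^4 + 6288·x^5 + 3072·x^6 + 4368·x^7 + 192·x^8 + 512·x^9)·Dx^2 + (5 + 48·x + 178·x^2 + 416·x^3 + 729·x^4 + 720·x^5 + 1008·x^6 + 384·x^7 + 516·x^8 + 32·x^9 + 64·x^10)·Dx^3  (order 3).
h: a_k = 0, 24, -72, 240, -920, 17864/5, -69608/5, …
ICs: h(0) = 0, h′(0) = 24, h′′(0) = -144.

f: a_k = 0, -3, 0, 1, 0, -3/5, 0, …
g: a_k = 0, -4, 8, -64/3, 64, -1024/5, 2048/3, …
f·g: L₀ = L_f ⊗_s L_g, ord ≤ 2·2.
h₀' ⇒ L via d/dx closure of L₀.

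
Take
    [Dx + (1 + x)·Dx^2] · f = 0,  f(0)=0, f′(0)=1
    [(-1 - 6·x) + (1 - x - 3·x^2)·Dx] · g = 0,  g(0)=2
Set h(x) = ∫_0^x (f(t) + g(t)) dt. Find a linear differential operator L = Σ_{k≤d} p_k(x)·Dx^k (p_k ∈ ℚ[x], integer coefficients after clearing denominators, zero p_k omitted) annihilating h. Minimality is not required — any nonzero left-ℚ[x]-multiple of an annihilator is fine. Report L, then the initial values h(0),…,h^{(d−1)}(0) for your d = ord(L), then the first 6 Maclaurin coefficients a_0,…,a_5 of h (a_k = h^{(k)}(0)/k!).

L = (-58 - 350·x - 636·x^2 - 756·x^3 - 324·x^4)·Dx^2 + (-40 - 364·x - 976·x^2 - 1632·x^3 - 1530·x^4 - 540·x^5)·Dx^3 + (9 + 31·x + 27·x^2 - 115·x^3 - 345·x^4 - 333·x^5 - 108·x^6)·Dx^4  (order 4).
h: a_k = 0, 2, 3/2, 5/2, 43/12, 151/20, …
ICs: h(0) = 0, h′(0) = 2, h′′(0) = 3, h′′′(0) = 15.

f: a_k = 0, 1, -1/2, 1/3, -1/4, 1/5, …
g: a_k = 2, 2, 8, 14, 38, 80, …
f+g: L₀ = lclm(L_f,L_g), ord ≤ 2+1.
h=∫h₀ ⇒ L = L₀·Dx.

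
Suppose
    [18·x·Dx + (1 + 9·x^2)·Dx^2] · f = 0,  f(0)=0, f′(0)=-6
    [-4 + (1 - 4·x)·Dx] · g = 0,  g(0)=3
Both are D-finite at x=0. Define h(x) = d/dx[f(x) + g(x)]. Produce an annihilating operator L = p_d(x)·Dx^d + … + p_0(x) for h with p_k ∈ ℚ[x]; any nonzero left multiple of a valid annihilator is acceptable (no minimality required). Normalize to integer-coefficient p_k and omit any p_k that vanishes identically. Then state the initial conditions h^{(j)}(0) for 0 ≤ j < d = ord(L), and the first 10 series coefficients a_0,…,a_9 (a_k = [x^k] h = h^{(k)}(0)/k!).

L = (72 - 1152·x - 1944·x^2) + (-57 + 72·x - 765·x^2 - 1944·x^3)·Dx + (4 - 7·x - 63·x^3 - 324·x^4)·Dx^2  (order 2).
h: a_k = 6, 96, 630, 3072, 14874, 73728, 348438, 1572864, 7038522, 31457280, …
ICs: h(0) = 6, h′(0) = 96.

f: a_k = 0, -6, 0, 18, 0, -486/5, 0, 4374/7, 0, -4374, …
g: a_k = 3, 12, 48, 192, 768, 3072, 12288, 49152, 196608, 786432, …
Sum ⇒ L₀ = lclm(L_f,L_g) in ℚ(x)⟨Dx⟩.
Derive L from L₀ (diff closure).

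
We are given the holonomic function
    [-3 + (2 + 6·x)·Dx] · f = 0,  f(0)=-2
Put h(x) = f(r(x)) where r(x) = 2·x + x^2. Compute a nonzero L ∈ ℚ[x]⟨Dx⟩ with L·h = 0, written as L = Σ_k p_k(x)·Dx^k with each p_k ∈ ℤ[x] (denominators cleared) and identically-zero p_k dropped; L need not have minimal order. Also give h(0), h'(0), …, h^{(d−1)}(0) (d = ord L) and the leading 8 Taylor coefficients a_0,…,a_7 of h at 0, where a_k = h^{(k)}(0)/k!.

f: a_k = -2, -3, 9/4, -27/8, 405/64, -1701/128, 15309/512, -72171/1024, …
h₀=f(r): pull back L_f along r ⇒ L₀.
L = (-3 - 3·x) + (1 + 6·x + 3·x^2)·Dx  (order 1).
h: a_k = -2, -6, 6, -18, 63, -243, 999, -4293, …
ICs: h(0) = -2.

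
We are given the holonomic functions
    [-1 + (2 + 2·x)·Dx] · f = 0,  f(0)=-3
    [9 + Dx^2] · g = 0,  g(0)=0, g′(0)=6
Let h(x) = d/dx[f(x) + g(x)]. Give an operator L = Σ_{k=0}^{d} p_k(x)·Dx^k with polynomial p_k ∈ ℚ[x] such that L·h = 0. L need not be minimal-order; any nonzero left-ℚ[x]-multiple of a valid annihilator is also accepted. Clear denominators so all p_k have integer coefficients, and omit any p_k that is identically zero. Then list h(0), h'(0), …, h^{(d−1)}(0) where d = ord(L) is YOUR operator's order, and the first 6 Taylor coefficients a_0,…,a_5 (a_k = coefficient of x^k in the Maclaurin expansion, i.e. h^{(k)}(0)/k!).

L = (-153 - 216·x - 108·x^2) + (-234 - 666·x - 648·x^2 - 216·x^3)·Dx + (-17 - 24·x - 12·x^2)·Dx^2 + (-26 - 74·x - 72·x^2 - 24·x^3)·Dx^3  (order 3).
h: a_k = 9/2, 3/4, -441/16, 15/32, 5079/256, 189/512, …
ICs: h(0) = 9/2, h′(0) = 3/4, h′′(0) = -441/8.

f: a_k = -3, -3/2, 3/8, -3/16, 15/128, -21/256, …
g: a_k = 0, 6, 0, -9, 0, 81/20, …
h₀=f+g: left-lcm gives L₀, ord ≤ 3.
Differentiate: ansatz ord ≤ ord L₀ ⇒ L.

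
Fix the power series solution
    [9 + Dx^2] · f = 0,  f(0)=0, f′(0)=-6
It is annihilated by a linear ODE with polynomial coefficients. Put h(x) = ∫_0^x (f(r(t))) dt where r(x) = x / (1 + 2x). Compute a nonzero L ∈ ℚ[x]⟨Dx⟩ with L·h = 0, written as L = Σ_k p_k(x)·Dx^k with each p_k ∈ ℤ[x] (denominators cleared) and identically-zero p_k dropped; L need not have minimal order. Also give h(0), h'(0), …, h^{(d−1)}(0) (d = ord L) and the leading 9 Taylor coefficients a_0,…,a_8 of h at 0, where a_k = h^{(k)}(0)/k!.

L = 9·Dx + (4 + 24·x + 48·x^2 + 32·x^3)·Dx^2 + (1 + 8·x + 24·x^2 + 32·x^3 + 16·x^4)·Dx^3  (order 3).
h: a_k = 0, 0, -3, 4, -15/4, -6/5, 773/40, -975/14, 429483/2240, …
ICs: h(0) = 0, h′(0) = 0, h′′(0) = -6.

f: a_k = 0, -6, 0, 9, 0, -81/20, 0, 243/280, 0, …
L₀ from L_f via x↦r, Dx↦r'^{-1}Dx.
h=∫h₀ ⇒ L = L₀·Dx.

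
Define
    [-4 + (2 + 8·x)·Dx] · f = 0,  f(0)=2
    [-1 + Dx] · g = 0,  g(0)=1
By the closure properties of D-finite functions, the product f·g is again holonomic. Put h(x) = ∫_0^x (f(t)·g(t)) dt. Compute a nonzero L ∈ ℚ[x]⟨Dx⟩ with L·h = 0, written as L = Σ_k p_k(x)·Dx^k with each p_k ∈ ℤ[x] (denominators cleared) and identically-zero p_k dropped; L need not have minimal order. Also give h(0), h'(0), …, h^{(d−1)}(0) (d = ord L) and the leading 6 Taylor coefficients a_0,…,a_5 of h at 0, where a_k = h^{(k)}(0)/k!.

L = (-3 - 4·x)·Dx + (1 + 4·x)·Dx^2  (order 2).
h: a_k = 0, 2, 3, 1/3, 19/12, -53/20, …
ICs: h(0) = 0, h′(0) = 2.

f: a_k = 2, 4, -4, 8, -20, 56, …
g: a_k = 1, 1, 1/2, 1/6, 1/24, 1/120, …
Sym-product of L_f,L_g gives L₀ (≤ ord 1).
∫: right-multiply L₀ by Dx.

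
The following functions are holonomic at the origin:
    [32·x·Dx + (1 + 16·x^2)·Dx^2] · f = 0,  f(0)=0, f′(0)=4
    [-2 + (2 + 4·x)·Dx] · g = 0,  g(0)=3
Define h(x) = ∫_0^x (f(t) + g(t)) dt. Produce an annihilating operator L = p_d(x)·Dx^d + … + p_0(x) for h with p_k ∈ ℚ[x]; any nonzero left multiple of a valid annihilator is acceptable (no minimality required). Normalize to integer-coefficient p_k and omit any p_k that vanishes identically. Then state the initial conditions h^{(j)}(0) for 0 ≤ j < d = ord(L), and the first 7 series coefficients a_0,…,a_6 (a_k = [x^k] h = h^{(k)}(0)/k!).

L = (-32 - 160·x + 1536·x^2 + 1536·x^3)·Dx^2 + (-35 - 128·x + 1312·x^2 + 6144·x^3 + 5376·x^4)·Dx^3 + (-1 + 30·x + 96·x^2 + 576·x^3 + 1792·x^4 + 1536·x^5)·Dx^4  (order 4).
h: a_k = 0, 3, 7/2, -1/2, -119/24, -3/8, 8297/240, …
ICs: h(0) = 0, h′(0) = 3, h′′(0) = 7, h′′′(0) = -3.

f: a_k = 0, 4, 0, -64/3, 0, 1024/5, 0, …
g: a_k = 3, 3, -3/2, 3/2, -15/8, 21/8, -63/16, …
Weyl lclm of L_f,L_g ⇒ L₀ (ord ≤ 3).
h=∫h₀ ⇒ L = L₀·Dx.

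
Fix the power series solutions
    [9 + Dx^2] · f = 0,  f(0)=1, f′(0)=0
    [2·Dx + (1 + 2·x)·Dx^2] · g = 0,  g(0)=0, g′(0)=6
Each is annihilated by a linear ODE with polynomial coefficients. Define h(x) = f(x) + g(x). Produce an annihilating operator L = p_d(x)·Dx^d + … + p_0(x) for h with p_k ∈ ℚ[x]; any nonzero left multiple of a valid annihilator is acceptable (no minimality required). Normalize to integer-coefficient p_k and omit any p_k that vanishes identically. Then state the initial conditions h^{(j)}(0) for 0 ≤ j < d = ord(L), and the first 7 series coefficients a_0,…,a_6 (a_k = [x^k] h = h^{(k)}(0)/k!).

L = (594 + 648·x + 648·x^2)·Dx + (153 + 630·x + 972·x^2 + 648·x^3)·Dx^2 + (66 + 72·x + 72·x^2)·Dx^3 + (17 + 70·x + 108·x^2 + 72·x^3)·Dx^4  (order 4).
h: a_k = 1, 6, -21/2, 8, -69/8, 96/5, -2641/80, …
ICs: h(0) = 1, h′(0) = 6, h′′(0) = -21, h′′′(0) = 48.

f: a_k = 1, 0, -9/2, 0, 27/8, 0, -81/80, …
g: a_k = 0, 6, -6, 8, -12, 96/5, -32, …
f+g: L₀ = lclm(L_f,L_g), ord ≤ 2+2.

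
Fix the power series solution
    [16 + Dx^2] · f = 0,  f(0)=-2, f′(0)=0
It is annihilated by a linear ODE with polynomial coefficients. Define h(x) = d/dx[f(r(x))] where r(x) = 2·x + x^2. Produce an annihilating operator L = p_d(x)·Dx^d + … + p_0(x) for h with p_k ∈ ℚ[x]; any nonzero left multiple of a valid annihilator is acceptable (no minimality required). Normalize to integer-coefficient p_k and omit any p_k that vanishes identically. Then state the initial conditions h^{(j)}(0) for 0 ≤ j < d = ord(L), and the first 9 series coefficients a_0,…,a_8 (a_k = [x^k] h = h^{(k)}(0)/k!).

f: a_k = -2, 0, 16, 0, -64/3, 0, 512/45, 0, -1024/315, …
f∘r: x↦r, Dx↦Dx/r' in L_f ⇒ L₀.
Differentiate: ansatz ord ≤ ord L₀ ⇒ L.
L = (67 + 256·x + 384·x^2 + 256·x^3 + 64·x^4) + (-3 - 3·x)·Dx + (1 + 2·x + x^2)·Dx^2  (order 2).
h: a_k = 0, 128, 192, -3904/3, -10240/3, 19456/15, 211456/15, 4730368/315, -475136/35, …
ICs: h(0) = 0, h′(0) = 128.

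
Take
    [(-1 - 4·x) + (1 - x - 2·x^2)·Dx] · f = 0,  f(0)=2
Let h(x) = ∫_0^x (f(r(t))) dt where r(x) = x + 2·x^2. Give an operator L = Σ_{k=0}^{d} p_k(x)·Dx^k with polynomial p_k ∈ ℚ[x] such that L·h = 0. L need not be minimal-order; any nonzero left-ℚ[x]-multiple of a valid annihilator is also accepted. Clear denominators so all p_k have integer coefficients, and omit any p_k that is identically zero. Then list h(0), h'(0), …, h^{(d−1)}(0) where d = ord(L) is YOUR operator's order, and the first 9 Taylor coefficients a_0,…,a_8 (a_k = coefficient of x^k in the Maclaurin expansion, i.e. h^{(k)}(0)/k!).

f: a_k = 2, 2, 6, 10, 22, 42, 86, 170, 342, …
Substitute x→r, Dx→(1/r')Dx; clear ⇒ L₀.
h=∫₀ˣh₀: take L = L₀·Dx.
L = (1 + 8·x + 24·x^2 + 32·x^3)·Dx + (-1 + x + 4·x^2 + 8·x^3 + 8·x^4)·Dx^2  (order 2).
h: a_k = 0, 2, 1, 10/3, 17/2, 106/5, 169/3, 1114/7, 1793/4, …
ICs: h(0) = 0, h′(0) = 2.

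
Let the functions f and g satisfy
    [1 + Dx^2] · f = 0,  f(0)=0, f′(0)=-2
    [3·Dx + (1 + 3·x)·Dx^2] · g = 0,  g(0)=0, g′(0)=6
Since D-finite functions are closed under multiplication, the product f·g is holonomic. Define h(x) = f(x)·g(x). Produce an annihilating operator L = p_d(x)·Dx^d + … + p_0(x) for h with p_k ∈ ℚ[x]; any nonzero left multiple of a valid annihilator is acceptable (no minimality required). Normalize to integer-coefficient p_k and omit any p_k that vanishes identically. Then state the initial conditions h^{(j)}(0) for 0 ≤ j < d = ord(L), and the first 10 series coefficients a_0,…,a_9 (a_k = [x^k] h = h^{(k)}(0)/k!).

L = (-203 - 222·x - 189·x^2 + 432·x^3 + 324·x^4) + (-84 - 108·x + 648·x^2 + 648·x^3)·Dx + (-208 - 228·x - 54·x^2 + 864·x^3 + 648·x^4)·Dx^2 + (-84 - 108·x + 648·x^2 + 648·x^3)·Dx^3 + (-5 - 6·x + 135·x^2 + 432·x^3 + 324·x^4)·Dx^4  (order 4).
h: a_k = 0, 0, -12, 18, -34, 78, -377/2, 9453/20, -511397/420, 112006/35, …
ICs: h(0) = 0, h′(0) = 0, h′′(0) = -24, h′′′(0) = 108.

f: a_k = 0, -2, 0, 1/3, 0, -1/60, 0, 1/2520, 0, -1/181440, …
g: a_k = 0, 6, -9, 18, -81/2, 486/5, -243, 4374/7, -6561/4, 4374, …
f·g: L₀ = L_f ⊗_s L_g, ord ≤ 2·2.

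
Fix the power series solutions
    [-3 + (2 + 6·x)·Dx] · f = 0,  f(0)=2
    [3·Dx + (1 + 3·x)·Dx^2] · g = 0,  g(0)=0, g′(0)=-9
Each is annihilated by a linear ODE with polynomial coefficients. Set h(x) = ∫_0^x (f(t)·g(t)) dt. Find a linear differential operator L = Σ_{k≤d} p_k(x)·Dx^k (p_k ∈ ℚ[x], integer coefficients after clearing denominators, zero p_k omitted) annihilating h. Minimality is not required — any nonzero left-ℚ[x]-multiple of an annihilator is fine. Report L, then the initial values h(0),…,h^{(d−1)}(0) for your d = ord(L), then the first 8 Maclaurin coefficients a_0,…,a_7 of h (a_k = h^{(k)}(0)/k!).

f: a_k = 2, 3, -9/4, 27/8, -405/64, 1701/128, -15309/512, 72171/1024, …
g: a_k = 0, -9, 27/2, -27, 243/4, -729/5, 729/2, -6561/7, …
Sym-product of L_f,L_g gives L₀ (≤ ord 2).
∫: right-multiply L₀ by Dx.
L = 9·Dx + (4 + 24·x + 36·x^2)·Dx^3  (order 3).
h: a_k = 0, 0, -9, 0, 27/16, -81/20, 5751/640, -22599/1120, …
ICs: h(0) = 0, h′(0) = 0, h′′(0) = -18.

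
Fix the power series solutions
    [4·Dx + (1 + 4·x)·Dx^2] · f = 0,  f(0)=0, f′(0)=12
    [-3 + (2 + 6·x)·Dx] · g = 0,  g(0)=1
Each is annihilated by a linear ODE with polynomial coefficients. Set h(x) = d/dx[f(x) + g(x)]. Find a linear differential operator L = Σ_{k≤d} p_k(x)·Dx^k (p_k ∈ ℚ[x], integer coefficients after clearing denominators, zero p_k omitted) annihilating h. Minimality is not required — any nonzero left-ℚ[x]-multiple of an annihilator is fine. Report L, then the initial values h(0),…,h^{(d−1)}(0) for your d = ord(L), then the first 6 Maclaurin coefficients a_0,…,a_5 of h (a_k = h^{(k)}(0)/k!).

L = (84 + 144·x) + (101 + 552·x + 720·x^2)·Dx + (10 + 94·x + 288·x^2 + 288·x^3)·Dx^2  (order 2).
h: a_k = 27/2, -201/4, 3153/16, -24981/32, 794937/256, -6337383/512, …
ICs: h(0) = 27/2, h′(0) = -201/4.

f: a_k = 0, 12, -24, 64, -192, 3072/5, …
g: a_k = 1, 3/2, -9/8, 27/16, -405/128, 1701/256, …
L₀ := lclm(L_f,L_g); ord L₀ ≤ 2+1.
Derive L from L₀ (diff closure).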